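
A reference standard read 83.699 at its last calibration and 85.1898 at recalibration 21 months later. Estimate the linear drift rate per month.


rate = (v2 - v1) / months
= (85.1898 - 83.699) / 21
= 1.4908 / 21
= 0.0710

0.0710


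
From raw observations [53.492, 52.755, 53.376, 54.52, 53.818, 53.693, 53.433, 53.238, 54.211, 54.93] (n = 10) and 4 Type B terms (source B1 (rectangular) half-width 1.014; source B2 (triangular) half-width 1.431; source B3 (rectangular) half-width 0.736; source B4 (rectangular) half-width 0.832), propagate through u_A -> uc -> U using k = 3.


mean = (53.492 + 52.755 + 53.376 + 54.52 + 53.818 + 53.693 + 53.433 + 53.238 + 54.211 + 54.93) / 10 = 53.7466
s = sqrt(sum((x - mean)^2)/(n-1)) = 0.64675913
u_A = s / sqrt(n) = 0.64675913 / sqrt(10) = 0.20452319
u_B1 = 1.014 / sqrt(3) = 0.58543317
u_B2 = 1.431 / sqrt(6) = 0.5842033
u_B3 = 0.736 / sqrt(3) = 0.4249298
u_B4 = 0.832 / sqrt(3) = 0.48035542
uc = sqrt(0.20452319^2 + 0.58543317^2 + 0.5842033^2 + 0.4249298^2 + 0.48035542^2) = 1.0663779
U = k * uc = 3 * 1.0663779
U = 3.1991

3.1991


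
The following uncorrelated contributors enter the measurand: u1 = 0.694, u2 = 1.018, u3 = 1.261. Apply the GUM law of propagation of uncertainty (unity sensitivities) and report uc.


uc = sqrt(0.694^2 + 1.018^2 + 1.261^2)
uc = sqrt(3.108081)
uc = 1.7630

1.7630


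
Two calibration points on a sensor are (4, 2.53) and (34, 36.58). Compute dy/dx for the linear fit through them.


slope = (y2 - y1) / (x2 - x1)
= (36.58 - 2.53) / (34 - 4)
= 34.0500 / 30
= 1.1350

1.1350


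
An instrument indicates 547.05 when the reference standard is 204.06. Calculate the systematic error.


Systematic error = measured - true
= 547.05 - 204.06
= 342.9900

342.9900


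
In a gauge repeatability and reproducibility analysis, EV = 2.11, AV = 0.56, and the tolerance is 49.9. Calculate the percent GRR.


GRR = sqrt(EV^2 + AV^2) = sqrt(2.11^2 + 0.56^2) = 2.1830483
%GRR = GRR / tol * 100 = 2.1830483 / 49.9 * 100
%GRR = 4.3748

4.3748


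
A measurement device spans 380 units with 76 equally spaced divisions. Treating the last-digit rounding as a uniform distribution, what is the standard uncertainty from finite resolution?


resolution = range / divisions
resolution = 380 / 76 = 5
u_res = resolution / (2*sqrt(3))
u_res = 5 / 3.4641016
u_res = 1.4434

1.4434


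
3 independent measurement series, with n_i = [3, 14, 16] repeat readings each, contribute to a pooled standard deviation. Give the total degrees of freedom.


nu = sum_i (n_i - 1)
nu = ((3 - 1) + (14 - 1) + (16 - 1))
nu = 2 + 13 + 15
nu = 30

30


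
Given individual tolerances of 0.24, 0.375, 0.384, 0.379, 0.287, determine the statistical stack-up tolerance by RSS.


RSS = sqrt(0.24^2 + 0.375^2 + 0.384^2 + 0.379^2 + 0.287^2)
= sqrt(0.571691)
= 0.7561

0.7561


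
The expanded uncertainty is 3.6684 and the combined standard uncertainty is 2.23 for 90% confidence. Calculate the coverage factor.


k = U / uc
k = 3.6684 / 2.23
k = 1.645

1.645


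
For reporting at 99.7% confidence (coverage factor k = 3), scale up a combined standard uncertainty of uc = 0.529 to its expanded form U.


U = k * uc
U = 3 * 0.529
U = 1.5870

1.5870


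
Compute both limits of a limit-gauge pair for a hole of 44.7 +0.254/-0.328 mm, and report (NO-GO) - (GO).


GO = nominal - lower_tol (smallest hole = maximum material condition)
GO = 44.7 - 0.328 = 44.372
NO-GO = nominal + upper_tol (largest hole = least material condition)
NO-GO = 44.7 + 0.254 = 44.954
spread = NO-GO - GO = 44.954 - 44.372 = 0.5820

0.5820


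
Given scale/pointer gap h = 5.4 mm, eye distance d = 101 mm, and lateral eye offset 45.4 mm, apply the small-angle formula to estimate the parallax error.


error = h * offset / d
= 5.4 * 45.4 / 101
= 2.4273

2.4273


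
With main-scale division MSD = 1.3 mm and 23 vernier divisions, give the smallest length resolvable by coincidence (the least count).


LC = MSD / n_div
= 1.3 / 23
= 0.0565

0.0565


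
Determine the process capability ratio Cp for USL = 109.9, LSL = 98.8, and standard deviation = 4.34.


Cp = (USL - LSL) / (6 * sigma)
= (109.9 - 98.8) / (6 * 4.34)
= 11.1000 / 26.0400
= 0.4263

0.4263


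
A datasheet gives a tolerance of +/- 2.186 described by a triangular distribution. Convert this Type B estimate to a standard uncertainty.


u_B = half_width / sqrt(6)
u_B = 2.186 / 2.4494897
u_B = 0.8924

0.8924


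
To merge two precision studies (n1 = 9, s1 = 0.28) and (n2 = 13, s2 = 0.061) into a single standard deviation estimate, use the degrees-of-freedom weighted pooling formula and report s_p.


s_p = sqrt(((n1-1)*s1^2 + (n2-1)*s2^2) / (n1+n2-2))
numerator = (9-1)*0.28^2 + (13-1)*0.061^2 = 0.6272 + 0.044652 = 0.671852
denominator = 9 + 13 - 2 = 20
s_p^2 = 0.671852 / 20 = 0.0335926
s_p = sqrt(0.0335926) = 0.1833

0.1833


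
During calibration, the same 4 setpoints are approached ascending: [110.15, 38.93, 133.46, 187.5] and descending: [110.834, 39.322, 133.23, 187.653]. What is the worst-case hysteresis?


|110.15 - 110.834| = 0.6840
|38.93 - 39.322| = 0.3920
|133.46 - 133.23| = 0.2300
|187.5 - 187.653| = 0.1530
hysteresis = max(diffs) = 0.6840

0.6840


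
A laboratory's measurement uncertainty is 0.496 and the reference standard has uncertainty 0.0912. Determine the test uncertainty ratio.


TUR = u_lab / u_ref
= 0.496 / 0.0912
= 5.4386

5.4386


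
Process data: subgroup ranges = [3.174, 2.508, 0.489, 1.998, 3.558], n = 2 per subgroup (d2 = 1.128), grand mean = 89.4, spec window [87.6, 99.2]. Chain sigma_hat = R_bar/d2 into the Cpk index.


R_bar = (3.174 + 2.508 + 0.489 + 1.998 + 3.558) / 5 = 2.3454
sigma = R_bar / d2 = 2.3454 / 1.128 = 2.0792553
Cp = (USL - LSL)/(6*sigma) = (99.2 - 87.6)/(6*2.0792553) = 0.9298
Cpu = (99.2 - 89.4)/(3*2.0792553) = 1.5711
Cpl = (89.4 - 87.6)/(3*2.0792553) = 0.2886
Cpk = min(Cpu, Cpl) = 0.2886

0.2886


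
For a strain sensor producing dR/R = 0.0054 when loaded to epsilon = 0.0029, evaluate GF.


GF = (dR/R) / epsilon
= 0.0054 / 0.0029
= 1.8621

1.8621


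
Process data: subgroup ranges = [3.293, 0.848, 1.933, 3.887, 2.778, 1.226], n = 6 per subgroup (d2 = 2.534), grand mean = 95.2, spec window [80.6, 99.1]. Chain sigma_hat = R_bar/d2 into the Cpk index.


R_bar = (3.293 + 0.848 + 1.933 + 3.887 + 2.778 + 1.226) / 6 = 2.3275
sigma = R_bar / d2 = 2.3275 / 2.534 = 0.91850829
Cp = (USL - LSL)/(6*sigma) = (99.1 - 80.6)/(6*0.91850829) = 3.3569
Cpu = (99.1 - 95.2)/(3*0.91850829) = 1.4153
Cpl = (95.2 - 80.6)/(3*0.91850829) = 5.2984
Cpk = min(Cpu, Cpl) = 1.4153

1.4153


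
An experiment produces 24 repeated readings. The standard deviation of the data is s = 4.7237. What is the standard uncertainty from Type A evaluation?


u_A = s / sqrt(n)
u_A = 4.7237 / sqrt(24)
u_A = 4.7237 / 4.8989795
u_A = 0.9642

0.9642


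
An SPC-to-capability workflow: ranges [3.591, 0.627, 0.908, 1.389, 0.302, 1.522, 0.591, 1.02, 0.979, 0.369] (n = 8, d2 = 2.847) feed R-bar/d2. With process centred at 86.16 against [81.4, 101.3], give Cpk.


R_bar = (3.591 + 0.627 + 0.908 + 1.389 + 0.302 + 1.522 + 0.591 + 1.02 + 0.979 + 0.369) / 10 = 1.1298
sigma = R_bar / d2 = 1.1298 / 2.847 = 0.39683878
Cp = (USL - LSL)/(6*sigma) = (101.3 - 81.4)/(6*0.39683878) = 8.3577
Cpu = (101.3 - 86.16)/(3*0.39683878) = 12.7172
Cpl = (86.16 - 81.4)/(3*0.39683878) = 3.9983
Cpk = min(Cpu, Cpl) = 3.9983

3.9983


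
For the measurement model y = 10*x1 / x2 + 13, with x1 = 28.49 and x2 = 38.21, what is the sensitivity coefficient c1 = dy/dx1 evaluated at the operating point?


y = 10*x1 / x2 + 13
dy/dx1 = 10/x2
Evaluate at x2 = 38.21: c1 = 10 / 38.21
c1 = 0.2617

0.2617


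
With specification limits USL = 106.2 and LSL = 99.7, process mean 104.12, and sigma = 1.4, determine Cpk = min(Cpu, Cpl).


Cpu = (USL - mean) / (3*sigma) = (106.2 - 104.12) / (3*1.4) = 0.4952
Cpl = (mean - LSL) / (3*sigma) = (104.12 - 99.7) / (3*1.4) = 1.0524
Cpk = min(Cpu, Cpl) = 0.4952

0.4952


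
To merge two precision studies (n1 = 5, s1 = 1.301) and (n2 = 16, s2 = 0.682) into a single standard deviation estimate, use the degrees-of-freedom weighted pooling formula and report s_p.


s_p = sqrt(((n1-1)*s1^2 + (n2-1)*s2^2) / (n1+n2-2))
numerator = (5-1)*1.301^2 + (16-1)*0.682^2 = 6.770404 + 6.97686 = 13.747264
denominator = 5 + 16 - 2 = 19
s_p^2 = 13.747264 / 19 = 0.72354021
s_p = sqrt(0.72354021) = 0.8506

0.8506


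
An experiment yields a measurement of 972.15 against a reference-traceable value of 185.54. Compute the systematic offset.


Systematic error = measured - true
= 972.15 - 185.54
= 786.6100

786.6100


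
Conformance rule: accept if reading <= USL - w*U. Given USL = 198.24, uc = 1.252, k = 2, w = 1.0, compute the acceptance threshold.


U = k * uc = 2 * 1.252 = 2.504
guard band g = w * U = 1.0 * 2.504 = 2.504
AL = USL - g = 198.24 - 2.504
AL = 195.7360

195.7360


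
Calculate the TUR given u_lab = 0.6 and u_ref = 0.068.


TUR = u_lab / u_ref
= 0.6 / 0.068
= 8.8235

8.8235


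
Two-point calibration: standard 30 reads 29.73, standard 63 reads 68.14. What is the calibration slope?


slope = (y2 - y1) / (x2 - x1)
= (68.14 - 29.73) / (63 - 30)
= 38.4100 / 33
= 1.1639

1.1639


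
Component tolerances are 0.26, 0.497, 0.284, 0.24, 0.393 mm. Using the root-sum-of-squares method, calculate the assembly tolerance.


RSS = sqrt(0.26^2 + 0.497^2 + 0.284^2 + 0.24^2 + 0.393^2)
= sqrt(0.607314)
= 0.7793

0.7793


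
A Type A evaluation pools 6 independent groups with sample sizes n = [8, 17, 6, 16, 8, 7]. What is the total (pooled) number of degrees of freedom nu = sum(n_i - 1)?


nu = sum_i (n_i - 1)
nu = ((8 - 1) + (17 - 1) + (6 - 1) + (16 - 1) + (8 - 1) + (7 - 1))
nu = 7 + 16 + 5 + 15 + 7 + 6
nu = 56

56


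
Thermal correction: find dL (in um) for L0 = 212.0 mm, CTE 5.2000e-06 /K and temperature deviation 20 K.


dL = L * alpha * dT
= 212.0 * 5.2000e-06 * 20
= 0.0220480 mm
dL_um = 0.0220480 * 1000 = 22.0480 um

22.0480


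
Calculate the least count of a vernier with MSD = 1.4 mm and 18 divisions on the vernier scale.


LC = MSD / n_div
= 1.4 / 18
= 0.0778

0.0778


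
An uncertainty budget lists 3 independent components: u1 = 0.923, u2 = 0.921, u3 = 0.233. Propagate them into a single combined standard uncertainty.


uc = sqrt(0.923^2 + 0.921^2 + 0.233^2)
uc = sqrt(1.754459)
uc = 1.3246

1.3246


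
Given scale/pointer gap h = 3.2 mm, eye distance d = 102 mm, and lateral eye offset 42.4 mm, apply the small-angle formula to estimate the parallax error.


error = h * offset / d
= 3.2 * 42.4 / 102
= 1.3302

1.3302


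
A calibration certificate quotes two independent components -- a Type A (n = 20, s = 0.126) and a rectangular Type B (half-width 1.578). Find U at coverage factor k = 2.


u_A = s / sqrt(n) = 0.126 / sqrt(20) = 0.028174457
u_B = half_width / sqrt(3) = 1.578 / sqrt(3) = 0.91105872
uc = sqrt(u_A^2 + u_B^2) = sqrt(0.028174457^2 + 0.91105872^2) = 0.91149426
U = k * uc = 2 * 0.91149426
U = 1.8230

1.8230


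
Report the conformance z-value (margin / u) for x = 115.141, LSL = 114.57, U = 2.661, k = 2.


u = U / k = 2.661 / 2 = 1.3305
margin = |LSL - x| = |114.57 - 115.141| = 0.571
z = margin / u = 0.571 / 1.3305
z = 0.4292

0.4292


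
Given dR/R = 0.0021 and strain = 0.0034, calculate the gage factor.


GF = (dR/R) / epsilon
= 0.0021 / 0.0034
= 0.6176

0.6176


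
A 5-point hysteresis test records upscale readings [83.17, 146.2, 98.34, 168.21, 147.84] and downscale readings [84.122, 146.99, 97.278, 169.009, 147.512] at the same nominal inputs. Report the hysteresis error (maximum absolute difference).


|83.17 - 84.122| = 0.9520
|146.2 - 146.99| = 0.7900
|98.34 - 97.278| = 1.0620
|168.21 - 169.009| = 0.7990
|147.84 - 147.512| = 0.3280
hysteresis = max(diffs) = 1.0620

1.0620


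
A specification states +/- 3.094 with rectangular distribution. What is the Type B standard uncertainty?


u_B = half_width / sqrt(3)
u_B = 3.094 / 1.7320508
u_B = 1.7863

1.7863


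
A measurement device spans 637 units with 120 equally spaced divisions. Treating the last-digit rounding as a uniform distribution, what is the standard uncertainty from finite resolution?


resolution = range / divisions
resolution = 637 / 120 = 5.3083333
u_res = resolution / (2*sqrt(3))
u_res = 5.3083333 / 3.4641016
u_res = 1.5324

1.5324


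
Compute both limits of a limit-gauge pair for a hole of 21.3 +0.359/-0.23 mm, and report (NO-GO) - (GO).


GO = nominal - lower_tol (smallest hole = maximum material condition)
GO = 21.3 - 0.23 = 21.07
NO-GO = nominal + upper_tol (largest hole = least material condition)
NO-GO = 21.3 + 0.359 = 21.659
spread = NO-GO - GO = 21.659 - 21.07 = 0.5890

0.5890


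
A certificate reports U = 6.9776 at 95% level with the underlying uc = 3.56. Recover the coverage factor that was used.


k = U / uc
k = 6.9776 / 3.56
k = 1.96

1.96


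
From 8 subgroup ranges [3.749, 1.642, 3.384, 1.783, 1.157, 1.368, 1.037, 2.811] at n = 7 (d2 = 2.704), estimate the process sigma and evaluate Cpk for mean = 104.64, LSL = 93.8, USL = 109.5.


R_bar = (3.749 + 1.642 + 3.384 + 1.783 + 1.157 + 1.368 + 1.037 + 2.811) / 8 = 2.116375
sigma = R_bar / d2 = 2.116375 / 2.704 = 0.78268306
Cp = (USL - LSL)/(6*sigma) = (109.5 - 93.8)/(6*0.78268306) = 3.3432
Cpu = (109.5 - 104.64)/(3*0.78268306) = 2.0698
Cpl = (104.64 - 93.8)/(3*0.78268306) = 4.6166
Cpk = min(Cpu, Cpl) = 2.0698

2.0698


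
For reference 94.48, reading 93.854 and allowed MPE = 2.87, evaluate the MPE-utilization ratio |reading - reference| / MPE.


e = indication - reference = 93.854 - 94.48 = -0.6260
|e| = 0.6260
ratio = |e| / MPE = 0.6260 / 2.87
ratio = 0.2181

0.2181


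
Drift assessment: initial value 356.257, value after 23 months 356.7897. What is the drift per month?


rate = (v2 - v1) / months
= (356.7897 - 356.257) / 23
= 0.5327 / 23
= 0.0232

0.0232


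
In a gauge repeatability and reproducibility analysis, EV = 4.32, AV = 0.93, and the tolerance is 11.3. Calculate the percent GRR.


GRR = sqrt(EV^2 + AV^2) = sqrt(4.32^2 + 0.93^2) = 4.4189705
%GRR = GRR / tol * 100 = 4.4189705 / 11.3 * 100
%GRR = 39.1059

39.1059


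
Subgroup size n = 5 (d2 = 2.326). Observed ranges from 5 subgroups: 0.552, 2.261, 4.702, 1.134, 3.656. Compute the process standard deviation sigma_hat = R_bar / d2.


R_bar = (0.552 + 2.261 + 4.702 + 1.134 + 3.656) / 5
R_bar = 12.305 / 5 = 2.461
sigma_hat = R_bar / d2 = 2.461 / 2.326 = 1.0580

1.0580


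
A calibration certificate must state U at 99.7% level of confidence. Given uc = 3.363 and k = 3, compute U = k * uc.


U = k * uc
U = 3 * 3.363
U = 10.0890

10.0890


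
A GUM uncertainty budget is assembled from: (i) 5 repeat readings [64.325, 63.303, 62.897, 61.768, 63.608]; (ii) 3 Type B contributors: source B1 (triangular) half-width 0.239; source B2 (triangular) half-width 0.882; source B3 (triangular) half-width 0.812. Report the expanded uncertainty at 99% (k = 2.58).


mean = (64.325 + 63.303 + 62.897 + 61.768 + 63.608) / 5 = 63.1802
s = sqrt(sum((x - mean)^2)/(n-1)) = 0.94646326
u_A = s / sqrt(n) = 0.94646326 / sqrt(5) = 0.42327124
u_B1 = 0.239 / sqrt(6) = 0.097571341
u_B2 = 0.882 / sqrt(6) = 0.36007499
u_B3 = 0.812 / sqrt(6) = 0.33149761
uc = sqrt(0.42327124^2 + 0.097571341^2 + 0.36007499^2 + 0.33149761^2) = 0.65438778
U = k * uc = 2.58 * 0.65438778
U = 1.6883

1.6883


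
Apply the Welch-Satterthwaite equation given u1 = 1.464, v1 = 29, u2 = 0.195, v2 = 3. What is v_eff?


uc = sqrt(u1^2 + u2^2) = sqrt(1.464^2 + 0.195^2) = 1.4769296
v_eff = uc^4 / (u1^4/v1 + u2^4/v2)
= 1.4769296^4 / (1.464^4/29 + 0.195^4/3)
= 4.7581615 / 0.15888603
v_eff = 29.9470

29.9470


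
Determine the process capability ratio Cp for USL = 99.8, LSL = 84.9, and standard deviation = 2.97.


Cp = (USL - LSL) / (6 * sigma)
= (99.8 - 84.9) / (6 * 2.97)
= 14.9000 / 17.8200
= 0.8361

0.8361


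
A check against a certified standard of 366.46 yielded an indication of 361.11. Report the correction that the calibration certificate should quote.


Correction = standard - reading
= 366.46 - 361.11
= 5.3500

5.3500


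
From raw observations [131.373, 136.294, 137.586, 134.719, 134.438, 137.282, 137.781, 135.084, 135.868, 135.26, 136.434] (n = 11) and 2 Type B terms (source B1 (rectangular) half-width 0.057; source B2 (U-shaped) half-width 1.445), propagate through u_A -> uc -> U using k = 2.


mean = (131.373 + 136.294 + 137.586 + 134.719 + 134.438 + 137.282 + 137.781 + 135.084 + 135.868 + 135.26 + 136.434) / 11 = 135.6471818
s = sqrt(sum((x - mean)^2)/(n-1)) = 1.8201758
u_A = s / sqrt(n) = 1.8201758 / sqrt(11) = 0.54880365
u_B1 = 0.057 / sqrt(3) = 0.032908965
u_B2 = 1.445 / sqrt(2) = 1.0217693
uc = sqrt(0.54880365^2 + 0.032908965^2 + 1.0217693^2) = 1.1602935
U = k * uc = 2 * 1.1602935
U = 2.3206

2.3206


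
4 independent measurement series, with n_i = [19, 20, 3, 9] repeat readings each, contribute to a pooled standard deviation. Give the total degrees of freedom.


nu = sum_i (n_i - 1)
nu = ((19 - 1) + (20 - 1) + (3 - 1) + (9 - 1))
nu = 18 + 19 + 2 + 8
nu = 47

47


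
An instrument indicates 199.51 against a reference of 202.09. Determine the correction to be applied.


Correction = standard - reading
= 202.09 - 199.51
= 2.5800

2.5800


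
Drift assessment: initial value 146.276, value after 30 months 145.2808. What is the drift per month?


rate = (v2 - v1) / months
= (145.2808 - 146.276) / 30
= -0.9952 / 30
= -0.0332

-0.0332


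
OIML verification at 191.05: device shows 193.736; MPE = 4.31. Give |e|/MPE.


e = indication - reference = 193.736 - 191.05 = 2.6860
|e| = 2.6860
ratio = |e| / MPE = 2.6860 / 4.31
ratio = 0.6232

0.6232


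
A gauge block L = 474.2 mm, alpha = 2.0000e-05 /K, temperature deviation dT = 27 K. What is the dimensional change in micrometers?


dL = L * alpha * dT
= 474.2 * 2.0000e-05 * 27
= 0.2560680 mm
dL_um = 0.2560680 * 1000 = 256.0680 um

256.0680


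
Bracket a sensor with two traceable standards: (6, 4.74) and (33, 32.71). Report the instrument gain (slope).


slope = (y2 - y1) / (x2 - x1)
= (32.71 - 4.74) / (33 - 6)
= 27.9700 / 27
= 1.0359

1.0359


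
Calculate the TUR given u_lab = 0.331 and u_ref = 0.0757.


TUR = u_lab / u_ref
= 0.331 / 0.0757
= 4.3725

4.3725


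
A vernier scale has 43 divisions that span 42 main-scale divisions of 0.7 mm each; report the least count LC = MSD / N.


LC = MSD / n_div
= 0.7 / 43
= 0.0163

0.0163


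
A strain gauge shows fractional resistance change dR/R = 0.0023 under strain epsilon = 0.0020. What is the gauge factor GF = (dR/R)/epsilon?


GF = (dR/R) / epsilon
= 0.0023 / 0.0020
= 1.1500

1.1500


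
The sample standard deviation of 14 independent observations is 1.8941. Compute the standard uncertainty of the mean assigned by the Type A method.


u_A = s / sqrt(n)
u_A = 1.8941 / sqrt(14)
u_A = 1.8941 / 3.7416574
u_A = 0.5062

0.5062


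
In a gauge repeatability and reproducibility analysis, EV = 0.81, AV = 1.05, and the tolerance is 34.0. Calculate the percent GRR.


GRR = sqrt(EV^2 + AV^2) = sqrt(0.81^2 + 1.05^2) = 1.3261222
%GRR = GRR / tol * 100 = 1.3261222 / 34.0 * 100
%GRR = 3.9004

3.9004


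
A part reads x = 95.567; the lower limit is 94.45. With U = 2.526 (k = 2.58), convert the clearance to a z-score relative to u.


u = U / k = 2.526 / 2.58 = 0.97906977
margin = |LSL - x| = |94.45 - 95.567| = 1.117
z = margin / u = 1.117 / 0.97906977
z = 1.1409

1.1409


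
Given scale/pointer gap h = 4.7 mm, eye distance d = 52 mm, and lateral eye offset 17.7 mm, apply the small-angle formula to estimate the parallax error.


error = h * offset / d
= 4.7 * 17.7 / 52
= 1.5998

1.5998


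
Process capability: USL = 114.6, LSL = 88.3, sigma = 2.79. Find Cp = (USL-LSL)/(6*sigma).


Cp = (USL - LSL) / (6 * sigma)
= (114.6 - 88.3) / (6 * 2.79)
= 26.3000 / 16.7400
= 1.5711

1.5711


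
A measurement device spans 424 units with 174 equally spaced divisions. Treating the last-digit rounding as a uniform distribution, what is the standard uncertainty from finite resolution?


resolution = range / divisions
resolution = 424 / 174 = 2.4367816
u_res = resolution / (2*sqrt(3))
u_res = 2.4367816 / 3.4641016
u_res = 0.7034

0.7034


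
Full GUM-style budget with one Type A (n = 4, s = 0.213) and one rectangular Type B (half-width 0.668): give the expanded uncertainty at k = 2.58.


u_A = s / sqrt(n) = 0.213 / sqrt(4) = 0.1065
u_B = half_width / sqrt(3) = 0.668 / sqrt(3) = 0.38566998
uc = sqrt(u_A^2 + u_B^2) = sqrt(0.1065^2 + 0.38566998^2) = 0.40010447
U = k * uc = 2.58 * 0.40010447
U = 1.0323

1.0323


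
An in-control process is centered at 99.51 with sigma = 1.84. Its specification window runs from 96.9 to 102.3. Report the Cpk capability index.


Cpu = (USL - mean) / (3*sigma) = (102.3 - 99.51) / (3*1.84) = 0.5054
Cpl = (mean - LSL) / (3*sigma) = (99.51 - 96.9) / (3*1.84) = 0.4728
Cpk = min(Cpu, Cpl) = 0.4728

0.4728


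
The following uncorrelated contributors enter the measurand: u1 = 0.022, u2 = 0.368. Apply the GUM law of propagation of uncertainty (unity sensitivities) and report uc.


uc = sqrt(0.022^2 + 0.368^2)
uc = sqrt(0.135908)
uc = 0.3687

0.3687


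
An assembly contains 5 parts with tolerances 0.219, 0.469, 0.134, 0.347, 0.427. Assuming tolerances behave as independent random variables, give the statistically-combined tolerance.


RSS = sqrt(0.219^2 + 0.469^2 + 0.134^2 + 0.347^2 + 0.427^2)
= sqrt(0.588616)
= 0.7672

0.7672


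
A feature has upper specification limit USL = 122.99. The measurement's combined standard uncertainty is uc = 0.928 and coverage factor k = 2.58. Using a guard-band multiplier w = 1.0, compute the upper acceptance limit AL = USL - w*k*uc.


U = k * uc = 2.58 * 0.928 = 2.39424
guard band g = w * U = 1.0 * 2.39424 = 2.39424
AL = USL - g = 122.99 - 2.39424
AL = 120.5958

120.5958


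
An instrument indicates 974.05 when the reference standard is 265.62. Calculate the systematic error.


Systematic error = measured - true
= 974.05 - 265.62
= 708.4300

708.4300


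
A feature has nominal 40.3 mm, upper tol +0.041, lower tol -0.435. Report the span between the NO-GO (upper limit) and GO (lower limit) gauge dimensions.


GO = nominal - lower_tol (smallest hole = maximum material condition)
GO = 40.3 - 0.435 = 39.865
NO-GO = nominal + upper_tol (largest hole = least material condition)
NO-GO = 40.3 + 0.041 = 40.341
spread = NO-GO - GO = 40.341 - 39.865 = 0.4760

0.4760


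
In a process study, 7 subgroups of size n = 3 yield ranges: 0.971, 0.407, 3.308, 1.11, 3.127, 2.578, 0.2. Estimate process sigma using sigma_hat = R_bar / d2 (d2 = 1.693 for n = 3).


R_bar = (0.971 + 0.407 + 3.308 + 1.11 + 3.127 + 2.578 + 0.2) / 7
R_bar = 11.701 / 7 = 1.6715714
sigma_hat = R_bar / d2 = 1.6715714 / 1.693 = 0.9873

0.9873


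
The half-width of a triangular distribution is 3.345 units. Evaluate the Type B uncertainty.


u_B = half_width / sqrt(6)
u_B = 3.345 / 2.4494897
u_B = 1.3656

1.3656


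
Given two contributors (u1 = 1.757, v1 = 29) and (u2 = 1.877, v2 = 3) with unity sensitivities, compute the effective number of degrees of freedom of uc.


uc = sqrt(u1^2 + u2^2) = sqrt(1.757^2 + 1.877^2) = 2.5710266
v_eff = uc^4 / (u1^4/v1 + u2^4/v2)
= 2.5710266^4 / (1.757^4/29 + 1.877^4/3)
= 43.69445 / 4.4660956
v_eff = 9.7836

9.7836


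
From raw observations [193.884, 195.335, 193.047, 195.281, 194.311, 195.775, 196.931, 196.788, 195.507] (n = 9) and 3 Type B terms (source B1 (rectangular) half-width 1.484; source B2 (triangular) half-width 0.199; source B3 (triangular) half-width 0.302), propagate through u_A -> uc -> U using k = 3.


mean = (193.884 + 195.335 + 193.047 + 195.281 + 194.311 + 195.775 + 196.931 + 196.788 + 195.507) / 9 = 195.2065556
s = sqrt(sum((x - mean)^2)/(n-1)) = 1.2808671
u_A = s / sqrt(n) = 1.2808671 / sqrt(9) = 0.4269557
u_B1 = 1.484 / sqrt(3) = 0.8567878
u_B2 = 0.199 / sqrt(6) = 0.08124141
u_B3 = 0.302 / sqrt(6) = 0.12329098
uc = sqrt(0.4269557^2 + 0.8567878^2 + 0.08124141^2 + 0.12329098^2) = 0.96859555
U = k * uc = 3 * 0.96859555
U = 2.9058

2.9058


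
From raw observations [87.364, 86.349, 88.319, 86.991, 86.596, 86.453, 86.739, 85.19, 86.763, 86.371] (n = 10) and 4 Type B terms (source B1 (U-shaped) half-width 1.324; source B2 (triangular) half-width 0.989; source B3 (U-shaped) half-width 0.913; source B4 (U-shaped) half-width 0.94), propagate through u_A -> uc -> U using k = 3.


mean = (87.364 + 86.349 + 88.319 + 86.991 + 86.596 + 86.453 + 86.739 + 85.19 + 86.763 + 86.371) / 10 = 86.7135
s = sqrt(sum((x - mean)^2)/(n-1)) = 0.79817657
u_A = s / sqrt(n) = 0.79817657 / sqrt(10) = 0.25240559
u_B1 = 1.324 / sqrt(2) = 0.93620938
u_B2 = 0.989 / sqrt(6) = 0.40375756
u_B3 = 0.913 / sqrt(2) = 0.64558849
u_B4 = 0.94 / sqrt(2) = 0.66468037
uc = sqrt(0.25240559^2 + 0.93620938^2 + 0.40375756^2 + 0.64558849^2 + 0.66468037^2) = 1.4006432
U = k * uc = 3 * 1.4006432
U = 4.2019

4.2019


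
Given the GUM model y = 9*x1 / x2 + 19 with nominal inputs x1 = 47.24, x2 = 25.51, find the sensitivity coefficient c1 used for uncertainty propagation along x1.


y = 9*x1 / x2 + 19
dy/dx1 = 9/x2
Evaluate at x2 = 25.51: c1 = 9 / 25.51
c1 = 0.3528

0.3528


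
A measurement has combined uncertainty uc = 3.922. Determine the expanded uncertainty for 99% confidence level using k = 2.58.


U = k * uc
U = 2.58 * 3.922
U = 10.1188

10.1188


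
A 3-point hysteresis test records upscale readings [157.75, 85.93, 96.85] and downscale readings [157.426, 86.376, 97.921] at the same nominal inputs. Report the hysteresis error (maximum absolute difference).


|157.75 - 157.426| = 0.3240
|85.93 - 86.376| = 0.4460
|96.85 - 97.921| = 1.0710
hysteresis = max(diffs) = 1.0710

1.0710


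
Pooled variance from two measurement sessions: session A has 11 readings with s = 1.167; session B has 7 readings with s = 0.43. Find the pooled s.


s_p = sqrt(((n1-1)*s1^2 + (n2-1)*s2^2) / (n1+n2-2))
numerator = (11-1)*1.167^2 + (7-1)*0.43^2 = 13.61889 + 1.1094 = 14.72829
denominator = 11 + 7 - 2 = 16
s_p^2 = 14.72829 / 16 = 0.92051812
s_p = sqrt(0.92051812) = 0.9594

0.9594


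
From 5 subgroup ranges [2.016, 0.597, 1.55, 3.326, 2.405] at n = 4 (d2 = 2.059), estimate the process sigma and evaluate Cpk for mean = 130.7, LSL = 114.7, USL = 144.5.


R_bar = (2.016 + 0.597 + 1.55 + 3.326 + 2.405) / 5 = 1.9788
sigma = R_bar / d2 = 1.9788 / 2.059 = 0.96104905
Cp = (USL - LSL)/(6*sigma) = (144.5 - 114.7)/(6*0.96104905) = 5.1680
Cpu = (144.5 - 130.7)/(3*0.96104905) = 4.7864
Cpl = (130.7 - 114.7)/(3*0.96104905) = 5.5495
Cpk = min(Cpu, Cpl) = 4.7864

4.7864


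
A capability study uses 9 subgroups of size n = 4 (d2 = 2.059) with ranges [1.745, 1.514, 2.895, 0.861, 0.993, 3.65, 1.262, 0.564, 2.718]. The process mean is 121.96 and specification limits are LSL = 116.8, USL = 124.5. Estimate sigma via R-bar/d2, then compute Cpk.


R_bar = (1.745 + 1.514 + 2.895 + 0.861 + 0.993 + 3.65 + 1.262 + 0.564 + 2.718) / 9 = 1.8002222
sigma = R_bar / d2 = 1.8002222 / 2.059 = 0.8743187
Cp = (USL - LSL)/(6*sigma) = (124.5 - 116.8)/(6*0.8743187) = 1.4678
Cpu = (124.5 - 121.96)/(3*0.8743187) = 0.9684
Cpl = (121.96 - 116.8)/(3*0.8743187) = 1.9672
Cpk = min(Cpu, Cpl) = 0.9684

0.9684


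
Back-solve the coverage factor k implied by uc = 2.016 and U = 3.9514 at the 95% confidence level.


k = U / uc
k = 3.9514 / 2.016
k = 1.96

1.96


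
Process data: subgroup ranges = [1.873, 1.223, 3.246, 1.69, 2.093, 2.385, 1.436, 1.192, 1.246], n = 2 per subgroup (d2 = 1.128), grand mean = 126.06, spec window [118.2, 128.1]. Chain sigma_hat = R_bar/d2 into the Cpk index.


R_bar = (1.873 + 1.223 + 3.246 + 1.69 + 2.093 + 2.385 + 1.436 + 1.192 + 1.246) / 9 = 1.8204444
sigma = R_bar / d2 = 1.8204444 / 1.128 = 1.6138691
Cp = (USL - LSL)/(6*sigma) = (128.1 - 118.2)/(6*1.6138691) = 1.0224
Cpu = (128.1 - 126.06)/(3*1.6138691) = 0.4213
Cpl = (126.06 - 118.2)/(3*1.6138691) = 1.6234
Cpk = min(Cpu, Cpl) = 0.4213

0.4213


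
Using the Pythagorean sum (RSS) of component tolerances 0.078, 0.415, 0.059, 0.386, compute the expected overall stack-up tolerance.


RSS = sqrt(0.078^2 + 0.415^2 + 0.059^2 + 0.386^2)
= sqrt(0.330786)
= 0.5751

0.5751


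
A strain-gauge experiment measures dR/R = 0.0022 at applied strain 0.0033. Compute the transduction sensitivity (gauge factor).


GF = (dR/R) / epsilon
= 0.0022 / 0.0033
= 0.6667

0.6667


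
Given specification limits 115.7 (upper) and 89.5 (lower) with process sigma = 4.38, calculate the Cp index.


Cp = (USL - LSL) / (6 * sigma)
= (115.7 - 89.5) / (6 * 4.38)
= 26.2000 / 26.2800
= 0.9970

0.9970


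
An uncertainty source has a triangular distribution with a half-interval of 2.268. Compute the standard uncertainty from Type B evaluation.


u_B = half_width / sqrt(6)
u_B = 2.268 / 2.4494897
u_B = 0.9259

0.9259


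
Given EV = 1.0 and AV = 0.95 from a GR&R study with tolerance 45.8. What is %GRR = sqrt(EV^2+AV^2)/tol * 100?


GRR = sqrt(EV^2 + AV^2) = sqrt(1.0^2 + 0.95^2) = 1.3793114
%GRR = GRR / tol * 100 = 1.3793114 / 45.8 * 100
%GRR = 3.0116

3.0116


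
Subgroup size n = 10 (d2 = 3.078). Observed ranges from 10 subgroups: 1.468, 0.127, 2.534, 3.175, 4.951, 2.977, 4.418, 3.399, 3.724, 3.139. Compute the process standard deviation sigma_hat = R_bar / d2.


R_bar = (1.468 + 0.127 + 2.534 + 3.175 + 4.951 + 2.977 + 4.418 + 3.399 + 3.724 + 3.139) / 10
R_bar = 29.912 / 10 = 2.9912
sigma_hat = R_bar / d2 = 2.9912 / 3.078 = 0.9718

0.9718


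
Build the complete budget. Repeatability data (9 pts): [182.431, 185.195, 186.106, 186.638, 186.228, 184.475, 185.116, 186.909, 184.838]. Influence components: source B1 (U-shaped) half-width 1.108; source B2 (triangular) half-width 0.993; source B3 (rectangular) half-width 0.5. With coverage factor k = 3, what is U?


mean = (182.431 + 185.195 + 186.106 + 186.638 + 186.228 + 184.475 + 185.116 + 186.909 + 184.838) / 9 = 185.3262222
s = sqrt(sum((x - mean)^2)/(n-1)) = 1.3717629
u_A = s / sqrt(n) = 1.3717629 / sqrt(9) = 0.4572543
u_B1 = 1.108 / sqrt(2) = 0.78347431
u_B2 = 0.993 / sqrt(6) = 0.40539055
u_B3 = 0.5 / sqrt(3) = 0.28867513
uc = sqrt(0.4572543^2 + 0.78347431^2 + 0.40539055^2 + 0.28867513^2) = 1.0346924
U = k * uc = 3 * 1.0346924
U = 3.1041

3.1041


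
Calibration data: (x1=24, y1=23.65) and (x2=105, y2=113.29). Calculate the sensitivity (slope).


slope = (y2 - y1) / (x2 - x1)
= (113.29 - 23.65) / (105 - 24)
= 89.6400 / 81
= 1.1067

1.1067


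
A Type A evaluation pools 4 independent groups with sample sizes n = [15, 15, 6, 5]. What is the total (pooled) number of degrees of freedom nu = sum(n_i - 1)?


nu = sum_i (n_i - 1)
nu = ((15 - 1) + (15 - 1) + (6 - 1) + (5 - 1))
nu = 14 + 14 + 5 + 4
nu = 37

37


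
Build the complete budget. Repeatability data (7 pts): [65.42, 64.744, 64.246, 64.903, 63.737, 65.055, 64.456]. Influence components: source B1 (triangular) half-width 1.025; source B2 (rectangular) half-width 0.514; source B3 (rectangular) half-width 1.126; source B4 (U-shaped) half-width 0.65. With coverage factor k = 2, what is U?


mean = (65.42 + 64.744 + 64.246 + 64.903 + 63.737 + 65.055 + 64.456) / 7 = 64.65157143
s = sqrt(sum((x - mean)^2)/(n-1)) = 0.55740077
u_A = s / sqrt(n) = 0.55740077 / sqrt(7) = 0.21067769
u_B1 = 1.025 / sqrt(6) = 0.4184545
u_B2 = 0.514 / sqrt(3) = 0.29675804
u_B3 = 1.126 / sqrt(3) = 0.6500964
u_B4 = 0.65 / sqrt(2) = 0.45961941
uc = sqrt(0.21067769^2 + 0.4184545^2 + 0.29675804^2 + 0.6500964^2 + 0.45961941^2) = 0.97027312
U = k * uc = 2 * 0.97027312
U = 1.9405

1.9405


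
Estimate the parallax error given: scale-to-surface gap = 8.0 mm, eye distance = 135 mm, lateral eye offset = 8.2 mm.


error = h * offset / d
= 8.0 * 8.2 / 135
= 0.4859

0.4859


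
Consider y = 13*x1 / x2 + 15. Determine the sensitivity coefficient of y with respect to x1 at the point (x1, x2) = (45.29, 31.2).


y = 13*x1 / x2 + 15
dy/dx1 = 13/x2
Evaluate at x2 = 31.2: c1 = 13 / 31.2
c1 = 0.4167

0.4167


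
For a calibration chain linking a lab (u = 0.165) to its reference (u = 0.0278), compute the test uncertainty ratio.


TUR = u_lab / u_ref
= 0.165 / 0.0278
= 5.9353

5.9353


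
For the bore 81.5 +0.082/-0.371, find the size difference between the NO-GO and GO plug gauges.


GO = nominal - lower_tol (smallest hole = maximum material condition)
GO = 81.5 - 0.371 = 81.129
NO-GO = nominal + upper_tol (largest hole = least material condition)
NO-GO = 81.5 + 0.082 = 81.582
spread = NO-GO - GO = 81.582 - 81.129 = 0.4530

0.4530


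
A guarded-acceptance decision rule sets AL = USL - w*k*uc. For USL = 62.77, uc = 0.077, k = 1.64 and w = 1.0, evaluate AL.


U = k * uc = 1.64 * 0.077 = 0.12628
guard band g = w * U = 1.0 * 0.12628 = 0.12628
AL = USL - g = 62.77 - 0.12628
AL = 62.6437

62.6437


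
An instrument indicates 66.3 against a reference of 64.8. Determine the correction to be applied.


Correction = standard - reading
= 64.8 - 66.3
= -1.5000

-1.5000


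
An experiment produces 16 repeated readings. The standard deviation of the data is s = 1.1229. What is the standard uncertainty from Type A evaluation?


u_A = s / sqrt(n)
u_A = 1.1229 / sqrt(16)
u_A = 1.1229 / 4
u_A = 0.2807

0.2807


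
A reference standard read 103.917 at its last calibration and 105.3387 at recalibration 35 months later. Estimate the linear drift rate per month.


rate = (v2 - v1) / months
= (105.3387 - 103.917) / 35
= 1.4217 / 35
= 0.0406

0.0406


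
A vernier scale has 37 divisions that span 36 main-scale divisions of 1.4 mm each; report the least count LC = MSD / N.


LC = MSD / n_div
= 1.4 / 37
= 0.0378

0.0378


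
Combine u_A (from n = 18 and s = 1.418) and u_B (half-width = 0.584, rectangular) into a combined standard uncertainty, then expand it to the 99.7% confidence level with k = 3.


u_A = s / sqrt(n) = 1.418 / sqrt(18) = 0.33422581
u_B = half_width / sqrt(3) = 0.584 / sqrt(3) = 0.33717256
uc = sqrt(u_A^2 + u_B^2) = sqrt(0.33422581^2 + 0.33717256^2) = 0.47475491
U = k * uc = 3 * 0.47475491
U = 1.4243

1.4243


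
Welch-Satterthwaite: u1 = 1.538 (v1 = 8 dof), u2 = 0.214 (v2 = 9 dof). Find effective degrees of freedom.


uc = sqrt(u1^2 + u2^2) = sqrt(1.538^2 + 0.214^2) = 1.5528168
v_eff = uc^4 / (u1^4/v1 + u2^4/v2)
= 1.5528168^4 / (1.538^4/8 + 0.214^4/9)
= 5.8140784 / 0.6996487
v_eff = 8.3100

8.3100


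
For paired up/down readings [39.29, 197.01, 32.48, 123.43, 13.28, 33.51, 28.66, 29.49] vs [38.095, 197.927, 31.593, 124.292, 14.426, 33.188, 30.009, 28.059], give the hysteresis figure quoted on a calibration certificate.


|39.29 - 38.095| = 1.1950
|197.01 - 197.927| = 0.9170
|32.48 - 31.593| = 0.8870
|123.43 - 124.292| = 0.8620
|13.28 - 14.426| = 1.1460
|33.51 - 33.188| = 0.3220
|28.66 - 30.009| = 1.3490
|29.49 - 28.059| = 1.4310
hysteresis = max(diffs) = 1.4310

1.4310


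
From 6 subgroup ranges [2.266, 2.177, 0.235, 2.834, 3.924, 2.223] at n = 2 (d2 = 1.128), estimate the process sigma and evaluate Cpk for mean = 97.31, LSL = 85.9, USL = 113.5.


R_bar = (2.266 + 2.177 + 0.235 + 2.834 + 3.924 + 2.223) / 6 = 2.2765
sigma = R_bar / d2 = 2.2765 / 1.128 = 2.0181738
Cp = (USL - LSL)/(6*sigma) = (113.5 - 85.9)/(6*2.0181738) = 2.2793
Cpu = (113.5 - 97.31)/(3*2.0181738) = 2.6740
Cpl = (97.31 - 85.9)/(3*2.0181738) = 1.8845
Cpk = min(Cpu, Cpl) = 1.8845

1.8845


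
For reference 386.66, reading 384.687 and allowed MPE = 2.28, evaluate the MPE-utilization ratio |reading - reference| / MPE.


e = indication - reference = 384.687 - 386.66 = -1.9730
|e| = 1.9730
ratio = |e| / MPE = 1.9730 / 2.28
ratio = 0.8654

0.8654


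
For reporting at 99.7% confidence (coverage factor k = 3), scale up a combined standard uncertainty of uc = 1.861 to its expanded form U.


U = k * uc
U = 3 * 1.861
U = 5.5830

5.5830


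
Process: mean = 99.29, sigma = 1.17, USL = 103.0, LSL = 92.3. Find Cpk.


Cpu = (USL - mean) / (3*sigma) = (103.0 - 99.29) / (3*1.17) = 1.0570
Cpl = (mean - LSL) / (3*sigma) = (99.29 - 92.3) / (3*1.17) = 1.9915
Cpk = min(Cpu, Cpl) = 1.0570

1.0570


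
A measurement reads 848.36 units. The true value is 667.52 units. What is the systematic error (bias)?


Systematic error = measured - true
= 848.36 - 667.52
= 180.8400

180.8400


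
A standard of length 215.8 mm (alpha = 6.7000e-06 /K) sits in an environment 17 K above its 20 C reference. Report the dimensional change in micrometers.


dL = L * alpha * dT
= 215.8 * 6.7000e-06 * 17
= 0.0245796 mm
dL_um = 0.0245796 * 1000 = 24.5796 um

24.5796


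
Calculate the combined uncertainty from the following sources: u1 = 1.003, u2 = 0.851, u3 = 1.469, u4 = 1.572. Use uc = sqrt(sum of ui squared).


uc = sqrt(1.003^2 + 0.851^2 + 1.469^2 + 1.572^2)
uc = sqrt(6.359355)
uc = 2.5218

2.5218


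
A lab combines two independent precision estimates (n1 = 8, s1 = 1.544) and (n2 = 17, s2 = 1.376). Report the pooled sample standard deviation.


s_p = sqrt(((n1-1)*s1^2 + (n2-1)*s2^2) / (n1+n2-2))
numerator = (8-1)*1.544^2 + (17-1)*1.376^2 = 16.687552 + 30.294016 = 46.981568
denominator = 8 + 17 - 2 = 23
s_p^2 = 46.981568 / 23 = 2.0426769
s_p = sqrt(2.0426769) = 1.4292

1.4292


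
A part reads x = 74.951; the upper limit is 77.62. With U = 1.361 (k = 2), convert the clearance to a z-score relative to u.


u = U / k = 1.361 / 2 = 0.6805
margin = |USL - x| = |77.62 - 74.951| = 2.669
z = margin / u = 2.669 / 0.6805
z = 3.9221

3.9221


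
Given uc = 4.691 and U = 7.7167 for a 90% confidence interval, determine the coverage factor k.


k = U / uc
k = 7.7167 / 4.691
k = 1.645

1.645


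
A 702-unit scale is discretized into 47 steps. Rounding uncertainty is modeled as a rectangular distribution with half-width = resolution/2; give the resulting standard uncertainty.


resolution = range / divisions
resolution = 702 / 47 = 14.93617
u_res = resolution / (2*sqrt(3))
u_res = 14.93617 / 3.4641016
u_res = 4.3117

4.3117


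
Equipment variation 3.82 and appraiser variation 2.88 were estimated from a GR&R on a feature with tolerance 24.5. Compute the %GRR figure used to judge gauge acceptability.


GRR = sqrt(EV^2 + AV^2) = sqrt(3.82^2 + 2.88^2) = 4.7840151
%GRR = GRR / tol * 100 = 4.7840151 / 24.5 * 100
%GRR = 19.5266

19.5266


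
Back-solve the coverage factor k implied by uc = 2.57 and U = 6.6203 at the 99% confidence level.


k = U / uc
k = 6.6203 / 2.57
k = 2.576

2.576


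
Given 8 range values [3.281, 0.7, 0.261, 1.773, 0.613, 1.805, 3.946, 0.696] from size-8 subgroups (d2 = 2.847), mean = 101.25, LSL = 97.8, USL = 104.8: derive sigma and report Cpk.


R_bar = (3.281 + 0.7 + 0.261 + 1.773 + 0.613 + 1.805 + 3.946 + 0.696) / 8 = 1.634375
sigma = R_bar / d2 = 1.634375 / 2.847 = 0.5740692
Cp = (USL - LSL)/(6*sigma) = (104.8 - 97.8)/(6*0.5740692) = 2.0323
Cpu = (104.8 - 101.25)/(3*0.5740692) = 2.0613
Cpl = (101.25 - 97.8)/(3*0.5740692) = 2.0032
Cpk = min(Cpu, Cpl) = 2.0032

2.0032


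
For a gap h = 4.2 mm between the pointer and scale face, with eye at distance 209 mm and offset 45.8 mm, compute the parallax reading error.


error = h * offset / d
= 4.2 * 45.8 / 209
= 0.9204

0.9204


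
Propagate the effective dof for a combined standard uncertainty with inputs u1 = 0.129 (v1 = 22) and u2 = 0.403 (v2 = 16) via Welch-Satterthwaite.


uc = sqrt(u1^2 + u2^2) = sqrt(0.129^2 + 0.403^2) = 0.423143
v_eff = uc^4 / (u1^4/v1 + u2^4/v2)
= 0.423143^4 / (0.129^4/22 + 0.403^4/16)
= 0.032058902 / 0.0016611301
v_eff = 19.2995

19.2995


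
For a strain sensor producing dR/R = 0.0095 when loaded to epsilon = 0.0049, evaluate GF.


GF = (dR/R) / epsilon
= 0.0095 / 0.0049
= 1.9388

1.9388


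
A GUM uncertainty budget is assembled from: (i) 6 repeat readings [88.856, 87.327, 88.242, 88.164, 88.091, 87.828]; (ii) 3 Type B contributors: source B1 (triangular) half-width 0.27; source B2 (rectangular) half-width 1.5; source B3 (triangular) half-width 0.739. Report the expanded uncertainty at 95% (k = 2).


mean = (88.856 + 87.327 + 88.242 + 88.164 + 88.091 + 87.828) / 6 = 88.08466667
s = sqrt(sum((x - mean)^2)/(n-1)) = 0.50318572
u_A = s / sqrt(n) = 0.50318572 / sqrt(6) = 0.20542471
u_B1 = 0.27 / sqrt(6) = 0.11022704
u_B2 = 1.5 / sqrt(3) = 0.8660254
u_B3 = 0.739 / sqrt(6) = 0.30169549
uc = sqrt(0.20542471^2 + 0.11022704^2 + 0.8660254^2 + 0.30169549^2) = 0.94623965
U = k * uc = 2 * 0.94623965
U = 1.8925

1.8925
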